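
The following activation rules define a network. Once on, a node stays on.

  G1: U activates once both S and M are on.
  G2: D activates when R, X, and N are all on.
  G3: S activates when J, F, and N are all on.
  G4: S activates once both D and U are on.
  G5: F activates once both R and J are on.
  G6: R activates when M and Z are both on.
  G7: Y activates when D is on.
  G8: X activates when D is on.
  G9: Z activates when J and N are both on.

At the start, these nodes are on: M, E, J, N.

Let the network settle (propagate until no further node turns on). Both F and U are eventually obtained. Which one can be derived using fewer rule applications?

F

F: G9: J and N on → Z on. M and Z are on, so R activates (G6). G5: R and J on → F on. [3 rule applications]
U: J and N are on, so Z activates (G9). M and Z are on, so R activates (G6). G5: R and J on → F on. J, F, and N are on, so S activates (G3). G1: S and M on → U on. [5 rule applications]
F needs fewer.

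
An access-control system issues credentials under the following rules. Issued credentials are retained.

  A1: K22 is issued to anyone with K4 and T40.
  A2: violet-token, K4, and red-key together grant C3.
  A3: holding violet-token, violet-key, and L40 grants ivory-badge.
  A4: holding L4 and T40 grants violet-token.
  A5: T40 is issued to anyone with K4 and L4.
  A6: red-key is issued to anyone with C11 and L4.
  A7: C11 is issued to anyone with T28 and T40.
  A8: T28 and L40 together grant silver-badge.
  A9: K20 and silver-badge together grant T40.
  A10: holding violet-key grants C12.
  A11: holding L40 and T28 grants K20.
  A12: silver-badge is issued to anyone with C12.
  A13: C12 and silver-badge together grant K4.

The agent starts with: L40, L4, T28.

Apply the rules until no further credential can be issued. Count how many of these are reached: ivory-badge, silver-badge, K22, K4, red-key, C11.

Holding L40 and T28 grants K20 (A11).
Holding T28 and L40 grants silver-badge (A8).
Holding K20 and silver-badge grants T40 (A9).
Holding T28 and T40 grants C11 (A7).
Holding C11 and L4 grants red-key (A6).
ivory-badge would need violet-token, violet-key, and L40 (A3), but violet-key is never granted.
silver-badge: reached.
K22 would need K4 and T40 (A1), but K4 is never granted.
K4 would need C12 and silver-badge (A13), but C12 is never granted.
red-key: reached.
C11: reached.
Reached: silver-badge, red-key, and C11 — 3 of the 6.

3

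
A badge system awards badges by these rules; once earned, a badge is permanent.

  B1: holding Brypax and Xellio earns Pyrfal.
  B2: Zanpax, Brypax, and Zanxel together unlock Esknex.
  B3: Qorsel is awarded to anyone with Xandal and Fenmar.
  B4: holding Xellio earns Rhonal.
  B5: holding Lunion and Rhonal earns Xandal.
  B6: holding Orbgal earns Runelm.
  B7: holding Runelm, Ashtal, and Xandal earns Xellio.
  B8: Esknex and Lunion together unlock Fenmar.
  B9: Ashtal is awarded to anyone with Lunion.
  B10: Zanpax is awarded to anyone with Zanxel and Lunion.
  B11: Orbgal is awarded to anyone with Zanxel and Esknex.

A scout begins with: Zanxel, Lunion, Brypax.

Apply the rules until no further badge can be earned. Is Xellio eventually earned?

No

Xellio would need Runelm, Ashtal, and Xandal (B7), but Xandal is never earned.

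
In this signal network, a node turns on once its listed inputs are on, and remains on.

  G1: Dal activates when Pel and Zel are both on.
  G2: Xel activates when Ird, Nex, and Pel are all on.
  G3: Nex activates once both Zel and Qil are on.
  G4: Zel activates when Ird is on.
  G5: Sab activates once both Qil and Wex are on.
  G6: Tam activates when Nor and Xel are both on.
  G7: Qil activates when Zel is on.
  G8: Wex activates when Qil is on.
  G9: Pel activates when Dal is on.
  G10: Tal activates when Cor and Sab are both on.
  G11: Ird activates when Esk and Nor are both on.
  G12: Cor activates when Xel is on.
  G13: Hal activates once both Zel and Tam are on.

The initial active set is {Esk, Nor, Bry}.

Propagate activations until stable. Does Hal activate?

No

Hal would need Zel and Tam (G13), but Tam never turns on.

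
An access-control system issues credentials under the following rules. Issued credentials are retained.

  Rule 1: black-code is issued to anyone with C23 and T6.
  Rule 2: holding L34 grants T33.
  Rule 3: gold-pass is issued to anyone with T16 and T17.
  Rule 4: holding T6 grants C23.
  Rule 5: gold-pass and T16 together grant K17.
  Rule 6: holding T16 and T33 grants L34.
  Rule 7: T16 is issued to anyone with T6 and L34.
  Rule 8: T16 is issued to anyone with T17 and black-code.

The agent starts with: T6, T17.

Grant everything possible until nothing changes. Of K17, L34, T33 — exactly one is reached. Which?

Holding T6 grants C23 (Rule 4).
Holding C23 and T6 grants black-code (Rule 1).
Holding T17 and black-code grants T16 (Rule 8).
Holding T16 and T17 grants gold-pass (Rule 3).
Holding gold-pass and T16 grants K17 (Rule 5).
L34 would need T16 and T33 (Rule 6), but T33 is never granted. T33 would need L34 (Rule 2), but L34 is never granted.

K17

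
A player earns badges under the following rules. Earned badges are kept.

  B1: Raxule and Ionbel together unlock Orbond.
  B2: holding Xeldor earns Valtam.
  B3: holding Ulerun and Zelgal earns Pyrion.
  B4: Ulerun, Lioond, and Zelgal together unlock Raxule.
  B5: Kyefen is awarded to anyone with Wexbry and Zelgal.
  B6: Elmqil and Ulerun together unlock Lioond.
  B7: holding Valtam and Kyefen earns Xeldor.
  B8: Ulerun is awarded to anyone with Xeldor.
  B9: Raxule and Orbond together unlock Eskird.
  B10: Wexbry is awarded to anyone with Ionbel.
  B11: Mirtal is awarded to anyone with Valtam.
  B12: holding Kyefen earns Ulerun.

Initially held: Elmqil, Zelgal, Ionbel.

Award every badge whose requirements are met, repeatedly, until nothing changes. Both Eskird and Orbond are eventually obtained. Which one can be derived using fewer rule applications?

Orbond: With Ionbel, Wexbry is earned (B10). With Wexbry and Zelgal, Kyefen is earned (B5). With Kyefen, Ulerun is earned (B12). With Elmqil and Ulerun, Lioond is earned (B6). With Ulerun, Lioond, and Zelgal, Raxule is earned (B4). With Raxule and Ionbel, Orbond is earned (B1). [6 rule applications]
Eskird: With Ionbel, Wexbry is earned (B10). With Wexbry and Zelgal, Kyefen is earned (B5). With Kyefen, Ulerun is earned (B12). With Elmqil and Ulerun, Lioond is earned (B6). With Ulerun, Lioond, and Zelgal, Raxule is earned (B4). With Raxule and Ionbel, Orbond is earned (B1). With Raxule and Orbond, Eskird is earned (B9). [7 rule applications]
Orbond needs fewer.

Orbond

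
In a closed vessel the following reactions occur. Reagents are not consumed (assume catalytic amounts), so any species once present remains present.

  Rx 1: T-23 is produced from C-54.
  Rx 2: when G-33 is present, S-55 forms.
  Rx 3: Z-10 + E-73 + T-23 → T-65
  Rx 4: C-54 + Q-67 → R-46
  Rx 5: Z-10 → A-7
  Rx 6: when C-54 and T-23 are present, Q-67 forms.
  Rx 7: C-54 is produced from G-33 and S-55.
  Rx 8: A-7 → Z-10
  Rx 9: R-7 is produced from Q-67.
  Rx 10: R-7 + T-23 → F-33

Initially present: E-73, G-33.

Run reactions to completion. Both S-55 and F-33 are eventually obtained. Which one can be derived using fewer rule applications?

S-55: G-33 present → S-55 forms (Rx 2). [1 rule application]
F-33: G-33 present → S-55 forms (Rx 2). G-33 and S-55 present → C-54 forms (Rx 7). C-54 present → T-23 forms (Rx 1). C-54 and T-23 present → Q-67 forms (Rx 6). Q-67 present → R-7 forms (Rx 9). R-7 and T-23 present → F-33 forms (Rx 10). [6 rule applications]
S-55 needs fewer.

S-55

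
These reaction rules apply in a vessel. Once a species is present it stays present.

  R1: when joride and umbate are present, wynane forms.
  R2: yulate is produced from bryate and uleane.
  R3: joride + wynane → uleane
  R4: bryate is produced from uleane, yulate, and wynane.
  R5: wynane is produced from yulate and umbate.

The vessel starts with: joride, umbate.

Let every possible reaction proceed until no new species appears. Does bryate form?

bryate would need uleane, yulate, and wynane (R4), but yulate never forms.

No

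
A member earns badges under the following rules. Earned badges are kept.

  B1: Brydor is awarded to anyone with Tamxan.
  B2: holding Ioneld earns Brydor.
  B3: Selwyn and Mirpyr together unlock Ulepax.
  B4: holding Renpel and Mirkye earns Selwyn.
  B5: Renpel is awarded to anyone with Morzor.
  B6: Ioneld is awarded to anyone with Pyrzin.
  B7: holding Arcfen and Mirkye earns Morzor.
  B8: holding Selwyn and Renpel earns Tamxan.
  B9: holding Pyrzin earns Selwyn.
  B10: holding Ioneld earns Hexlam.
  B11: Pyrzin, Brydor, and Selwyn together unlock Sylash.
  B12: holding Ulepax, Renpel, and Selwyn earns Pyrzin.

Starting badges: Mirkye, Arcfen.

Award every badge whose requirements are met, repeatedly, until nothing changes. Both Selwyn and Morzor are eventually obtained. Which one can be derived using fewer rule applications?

Morzor

Morzor: With Arcfen and Mirkye, Morzor is earned (B7). [1 rule application]
Selwyn: With Arcfen and Mirkye, Morzor is earned (B7). With Morzor, Renpel is earned (B5). With Renpel and Mirkye, Selwyn is earned (B4). [3 rule applications]
Morzor needs fewer.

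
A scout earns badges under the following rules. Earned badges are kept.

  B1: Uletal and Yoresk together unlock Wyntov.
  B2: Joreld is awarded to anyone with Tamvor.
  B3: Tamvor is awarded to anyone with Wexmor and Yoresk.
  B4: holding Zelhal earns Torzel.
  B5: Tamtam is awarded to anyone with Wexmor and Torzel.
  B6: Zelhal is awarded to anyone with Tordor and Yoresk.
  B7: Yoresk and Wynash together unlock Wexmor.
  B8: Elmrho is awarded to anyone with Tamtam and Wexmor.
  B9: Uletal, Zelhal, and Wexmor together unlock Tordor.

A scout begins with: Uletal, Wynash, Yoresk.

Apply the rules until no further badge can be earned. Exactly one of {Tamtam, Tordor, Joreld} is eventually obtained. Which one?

With Yoresk and Wynash, Wexmor is earned (B7).
With Wexmor and Yoresk, Tamvor is earned (B3).
With Tamvor, Joreld is earned (B2).
Tordor would need Uletal, Zelhal, and Wexmor (B9), but Zelhal is never earned. Tamtam would need Wexmor and Torzel (B5), but Torzel is never earned.

Joreld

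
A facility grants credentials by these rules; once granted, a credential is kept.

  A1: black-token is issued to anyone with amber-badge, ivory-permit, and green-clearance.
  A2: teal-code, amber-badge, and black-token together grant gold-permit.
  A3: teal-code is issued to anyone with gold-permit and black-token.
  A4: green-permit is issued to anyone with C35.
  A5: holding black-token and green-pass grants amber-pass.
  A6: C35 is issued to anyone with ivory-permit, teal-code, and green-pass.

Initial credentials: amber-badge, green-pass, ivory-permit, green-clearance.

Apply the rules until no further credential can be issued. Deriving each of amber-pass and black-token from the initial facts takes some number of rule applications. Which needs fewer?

black-token

black-token: Holding amber-badge, ivory-permit, and green-clearance grants black-token (A1). [1 rule application]
amber-pass: Holding amber-badge, ivory-permit, and green-clearance grants black-token (A1). Holding black-token and green-pass grants amber-pass (A5). [2 rule applications]
black-token needs fewer.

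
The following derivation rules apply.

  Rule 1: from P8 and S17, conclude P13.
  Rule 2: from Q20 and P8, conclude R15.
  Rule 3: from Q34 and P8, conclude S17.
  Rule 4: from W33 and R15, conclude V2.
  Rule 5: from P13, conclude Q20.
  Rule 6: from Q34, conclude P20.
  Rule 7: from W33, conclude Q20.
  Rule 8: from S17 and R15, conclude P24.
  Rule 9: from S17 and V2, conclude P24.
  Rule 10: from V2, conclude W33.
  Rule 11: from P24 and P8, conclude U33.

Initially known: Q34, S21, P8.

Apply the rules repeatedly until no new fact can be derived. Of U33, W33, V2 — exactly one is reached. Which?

U33

Q34 and P8 hold, so S17 follows (Rule 3).
From P8 and S17, Rule 1 gives P13.
P13 holds, so Q20 follows (Rule 5).
From Q20 and P8, Rule 2 gives R15.
S17 and R15 hold, so P24 follows (Rule 8).
P24 and P8 hold, so U33 follows (Rule 11).
V2 would need W33 and R15 (Rule 4), but W33 is never established. W33 would need V2 (Rule 10), but V2 is never established.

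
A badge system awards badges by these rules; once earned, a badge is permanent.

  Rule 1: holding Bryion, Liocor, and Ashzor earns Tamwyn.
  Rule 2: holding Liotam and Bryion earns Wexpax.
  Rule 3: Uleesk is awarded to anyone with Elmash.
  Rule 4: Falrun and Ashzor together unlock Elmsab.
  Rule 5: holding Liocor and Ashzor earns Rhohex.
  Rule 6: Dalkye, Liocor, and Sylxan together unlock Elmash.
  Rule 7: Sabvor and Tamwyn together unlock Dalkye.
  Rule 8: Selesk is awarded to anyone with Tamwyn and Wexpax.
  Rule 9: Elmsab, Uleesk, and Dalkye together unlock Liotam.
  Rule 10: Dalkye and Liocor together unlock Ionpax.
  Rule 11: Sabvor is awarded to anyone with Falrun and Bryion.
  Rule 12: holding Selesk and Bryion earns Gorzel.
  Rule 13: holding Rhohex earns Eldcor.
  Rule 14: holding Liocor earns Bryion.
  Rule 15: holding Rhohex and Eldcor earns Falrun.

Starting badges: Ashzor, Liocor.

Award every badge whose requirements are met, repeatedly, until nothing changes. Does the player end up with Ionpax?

Yes

With Liocor and Ashzor, Rhohex is earned (Rule 5).
With Liocor, Bryion is earned (Rule 14).
With Bryion, Liocor, and Ashzor, Tamwyn is earned (Rule 1).
With Rhohex, Eldcor is earned (Rule 13).
With Rhohex and Eldcor, Falrun is earned (Rule 15).
With Falrun and Bryion, Sabvor is earned (Rule 11).
With Sabvor and Tamwyn, Dalkye is earned (Rule 7).
With Dalkye and Liocor, Ionpax is earned (Rule 10).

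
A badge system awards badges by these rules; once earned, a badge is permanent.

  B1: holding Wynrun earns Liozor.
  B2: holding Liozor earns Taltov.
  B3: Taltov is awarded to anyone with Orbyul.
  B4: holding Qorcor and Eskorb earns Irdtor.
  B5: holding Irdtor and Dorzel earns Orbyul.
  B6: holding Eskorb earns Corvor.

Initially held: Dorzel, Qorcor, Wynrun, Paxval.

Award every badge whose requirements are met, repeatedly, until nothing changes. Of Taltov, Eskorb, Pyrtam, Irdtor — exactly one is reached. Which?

Taltov

With Wynrun, Liozor is earned (B1).
With Liozor, Taltov is earned (B2).
No rule produces Pyrtam, and it is not given. Irdtor would need Qorcor and Eskorb (B4), but Eskorb is never earned. No rule produces Eskorb, and it is not given.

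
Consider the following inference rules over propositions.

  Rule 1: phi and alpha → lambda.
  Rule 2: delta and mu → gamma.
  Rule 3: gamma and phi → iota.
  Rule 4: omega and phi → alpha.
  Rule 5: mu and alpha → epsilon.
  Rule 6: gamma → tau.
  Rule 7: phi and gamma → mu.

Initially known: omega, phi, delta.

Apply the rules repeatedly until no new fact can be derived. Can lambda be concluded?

omega and phi hold, so alpha follows (Rule 4).
phi and alpha hold, so lambda follows (Rule 1).

Yes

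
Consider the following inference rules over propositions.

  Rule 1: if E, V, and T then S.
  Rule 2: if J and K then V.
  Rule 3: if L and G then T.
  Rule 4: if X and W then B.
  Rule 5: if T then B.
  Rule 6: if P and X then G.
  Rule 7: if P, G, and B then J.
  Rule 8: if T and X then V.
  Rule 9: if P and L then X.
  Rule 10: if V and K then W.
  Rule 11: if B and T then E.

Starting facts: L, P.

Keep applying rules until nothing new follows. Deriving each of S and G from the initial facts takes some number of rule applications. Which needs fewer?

G

G: P and L hold, so X follows (Rule 9). P and X hold, so G follows (Rule 6). [2 rule applications]
S: From P and L, Rule 9 gives X. From P and X, Rule 6 gives G. L and G hold, so T follows (Rule 3). From T and X, Rule 8 gives V. T holds, so B follows (Rule 5). B and T hold, so E follows (Rule 11). E, V, and T hold, so S follows (Rule 1). [7 rule applications]
G needs fewer.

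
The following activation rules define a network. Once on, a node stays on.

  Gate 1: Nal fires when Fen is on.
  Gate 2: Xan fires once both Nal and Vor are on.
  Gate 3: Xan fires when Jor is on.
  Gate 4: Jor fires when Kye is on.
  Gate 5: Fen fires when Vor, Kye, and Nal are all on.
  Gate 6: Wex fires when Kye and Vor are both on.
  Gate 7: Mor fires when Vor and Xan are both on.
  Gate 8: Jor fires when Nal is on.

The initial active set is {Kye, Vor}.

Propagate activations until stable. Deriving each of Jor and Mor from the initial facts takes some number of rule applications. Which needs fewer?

Jor

Jor: Kye is on, so Jor fires (Gate 4). [1 rule application]
Mor: Gate 4: Kye on → Jor on. Jor is on, so Xan fires (Gate 3). Vor and Xan are on, so Mor fires (Gate 7). [3 rule applications]
Jor needs fewer.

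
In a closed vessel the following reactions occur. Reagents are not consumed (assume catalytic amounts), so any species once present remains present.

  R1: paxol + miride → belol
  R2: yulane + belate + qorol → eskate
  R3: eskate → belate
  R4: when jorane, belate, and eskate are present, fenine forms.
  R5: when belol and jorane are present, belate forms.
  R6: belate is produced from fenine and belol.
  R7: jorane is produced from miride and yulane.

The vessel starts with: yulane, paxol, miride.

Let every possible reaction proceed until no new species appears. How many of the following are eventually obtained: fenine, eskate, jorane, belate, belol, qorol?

3

miride and yulane present → jorane forms (R7).
paxol and miride present → belol forms (R1).
belol and jorane present → belate forms (R5).
fenine would need jorane, belate, and eskate (R4), but eskate never forms.
eskate would need yulane, belate, and qorol (R2), but qorol never forms.
jorane: reached.
belate: reached.
belol: reached.
No rule produces qorol, and it is not given.
Reached: jorane, belate, and belol — 3 of the 6.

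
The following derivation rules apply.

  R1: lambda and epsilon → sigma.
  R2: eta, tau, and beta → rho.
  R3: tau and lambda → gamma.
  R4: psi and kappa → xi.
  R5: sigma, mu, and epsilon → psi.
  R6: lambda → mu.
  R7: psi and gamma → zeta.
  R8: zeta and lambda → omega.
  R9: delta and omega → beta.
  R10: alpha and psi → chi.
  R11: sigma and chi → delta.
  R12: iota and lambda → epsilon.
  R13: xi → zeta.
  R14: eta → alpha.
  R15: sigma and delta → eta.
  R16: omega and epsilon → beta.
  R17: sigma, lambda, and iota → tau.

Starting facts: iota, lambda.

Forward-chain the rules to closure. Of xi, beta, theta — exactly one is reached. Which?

iota and lambda hold, so epsilon follows (R12).
From lambda, R6 gives mu.
lambda and epsilon hold, so sigma follows (R1).
From sigma, mu, and epsilon, R5 gives psi.
sigma, lambda, and iota hold, so tau follows (R17).
From tau and lambda, R3 gives gamma.
From psi and gamma, R7 gives zeta.
From zeta and lambda, R8 gives omega.
omega and epsilon hold, so beta follows (R16).
No rule produces theta, and it is not given. xi would need psi and kappa (R4), but kappa is never established.

beta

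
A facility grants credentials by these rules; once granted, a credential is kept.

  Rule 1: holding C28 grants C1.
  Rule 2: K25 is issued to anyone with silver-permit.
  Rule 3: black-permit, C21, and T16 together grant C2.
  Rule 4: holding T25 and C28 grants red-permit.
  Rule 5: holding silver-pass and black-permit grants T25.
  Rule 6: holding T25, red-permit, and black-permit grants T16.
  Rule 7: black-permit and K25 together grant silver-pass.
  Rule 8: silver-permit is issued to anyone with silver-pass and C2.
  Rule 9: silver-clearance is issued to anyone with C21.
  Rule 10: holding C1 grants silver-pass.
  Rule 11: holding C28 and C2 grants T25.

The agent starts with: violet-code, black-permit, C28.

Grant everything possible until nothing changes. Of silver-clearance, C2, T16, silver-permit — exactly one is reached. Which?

Holding C28 grants C1 (Rule 1).
Holding C1 grants silver-pass (Rule 10).
Holding silver-pass and black-permit grants T25 (Rule 5).
Holding T25 and C28 grants red-permit (Rule 4).
Holding T25, red-permit, and black-permit grants T16 (Rule 6).
silver-clearance would need C21 (Rule 9), but C21 is never granted. silver-permit would need silver-pass and C2 (Rule 8), but C2 is never granted. C2 would need black-permit, C21, and T16 (Rule 3), but C21 is never granted.

T16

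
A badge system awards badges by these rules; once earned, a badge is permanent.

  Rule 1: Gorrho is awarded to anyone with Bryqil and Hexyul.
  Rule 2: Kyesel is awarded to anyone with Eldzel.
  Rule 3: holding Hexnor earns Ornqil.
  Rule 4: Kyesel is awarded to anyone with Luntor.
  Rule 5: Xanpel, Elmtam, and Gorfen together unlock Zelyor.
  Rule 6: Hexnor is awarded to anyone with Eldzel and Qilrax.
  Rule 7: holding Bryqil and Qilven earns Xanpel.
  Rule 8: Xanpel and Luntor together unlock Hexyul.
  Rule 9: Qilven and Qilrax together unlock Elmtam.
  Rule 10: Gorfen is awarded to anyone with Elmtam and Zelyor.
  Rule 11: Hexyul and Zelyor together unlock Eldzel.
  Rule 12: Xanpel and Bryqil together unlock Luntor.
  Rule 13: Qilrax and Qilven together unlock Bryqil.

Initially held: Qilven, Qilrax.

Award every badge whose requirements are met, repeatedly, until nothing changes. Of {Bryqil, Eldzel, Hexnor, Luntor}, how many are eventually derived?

2

With Qilrax and Qilven, Bryqil is earned (Rule 13).
With Bryqil and Qilven, Xanpel is earned (Rule 7).
With Xanpel and Bryqil, Luntor is earned (Rule 12).
Bryqil: reached.
Eldzel would need Hexyul and Zelyor (Rule 11), but Zelyor is never earned.
Hexnor would need Eldzel and Qilrax (Rule 6), but Eldzel is never earned.
Luntor: reached.
Reached: Bryqil and Luntor — 2 of the 4.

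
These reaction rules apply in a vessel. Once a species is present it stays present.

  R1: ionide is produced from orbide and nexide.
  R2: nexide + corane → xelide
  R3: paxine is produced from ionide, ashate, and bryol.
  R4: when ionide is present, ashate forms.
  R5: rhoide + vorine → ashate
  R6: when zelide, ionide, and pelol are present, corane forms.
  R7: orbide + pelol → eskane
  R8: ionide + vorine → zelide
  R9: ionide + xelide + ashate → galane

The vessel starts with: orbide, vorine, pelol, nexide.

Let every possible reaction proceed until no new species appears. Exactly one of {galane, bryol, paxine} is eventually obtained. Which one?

orbide and nexide present → ionide forms (R1).
ionide present → ashate forms (R4).
ionide and vorine present → zelide forms (R8).
zelide, ionide, and pelol present → corane forms (R6).
nexide and corane present → xelide forms (R2).
ionide, xelide, and ashate present → galane forms (R9).
paxine would need ionide, ashate, and bryol (R3), but bryol never forms. No rule produces bryol, and it is not given.

galane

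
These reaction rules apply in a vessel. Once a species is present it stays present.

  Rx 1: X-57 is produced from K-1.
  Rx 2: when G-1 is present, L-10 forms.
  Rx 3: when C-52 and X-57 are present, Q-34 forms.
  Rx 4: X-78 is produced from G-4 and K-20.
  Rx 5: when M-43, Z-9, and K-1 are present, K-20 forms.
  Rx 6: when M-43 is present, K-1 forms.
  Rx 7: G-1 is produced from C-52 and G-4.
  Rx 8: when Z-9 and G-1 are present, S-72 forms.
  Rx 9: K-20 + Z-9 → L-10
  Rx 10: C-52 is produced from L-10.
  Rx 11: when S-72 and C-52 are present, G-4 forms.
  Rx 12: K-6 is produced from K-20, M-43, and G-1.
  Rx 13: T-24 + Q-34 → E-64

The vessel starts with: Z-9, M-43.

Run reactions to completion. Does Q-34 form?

Yes

M-43 present → K-1 forms (Rx 6).
M-43, Z-9, and K-1 present → K-20 forms (Rx 5).
K-1 present → X-57 forms (Rx 1).
K-20 and Z-9 present → L-10 forms (Rx 9).
L-10 present → C-52 forms (Rx 10).
C-52 and X-57 present → Q-34 forms (Rx 3).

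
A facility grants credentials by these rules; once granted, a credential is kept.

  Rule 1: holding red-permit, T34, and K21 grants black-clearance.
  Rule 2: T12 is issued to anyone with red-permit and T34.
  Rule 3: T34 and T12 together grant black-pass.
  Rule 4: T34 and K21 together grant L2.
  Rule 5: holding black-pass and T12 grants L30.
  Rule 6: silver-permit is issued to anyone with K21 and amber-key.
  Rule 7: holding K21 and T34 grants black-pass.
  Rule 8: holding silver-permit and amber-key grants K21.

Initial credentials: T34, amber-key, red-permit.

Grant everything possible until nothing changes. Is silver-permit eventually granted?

silver-permit would need K21 and amber-key (Rule 6), but K21 is never granted.

No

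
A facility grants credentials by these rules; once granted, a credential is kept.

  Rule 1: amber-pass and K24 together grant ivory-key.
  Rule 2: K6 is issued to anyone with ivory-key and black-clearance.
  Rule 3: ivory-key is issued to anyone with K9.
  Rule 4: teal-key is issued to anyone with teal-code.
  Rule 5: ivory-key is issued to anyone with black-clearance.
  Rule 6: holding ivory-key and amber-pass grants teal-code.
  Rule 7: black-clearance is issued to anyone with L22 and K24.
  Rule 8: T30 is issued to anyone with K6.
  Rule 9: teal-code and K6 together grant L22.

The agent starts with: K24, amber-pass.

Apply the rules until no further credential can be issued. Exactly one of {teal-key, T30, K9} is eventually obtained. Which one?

Holding amber-pass and K24 grants ivory-key (Rule 1).
Holding ivory-key and amber-pass grants teal-code (Rule 6).
Holding teal-code grants teal-key (Rule 4).
T30 would need K6 (Rule 8), but K6 is never granted. No rule produces K9, and it is not given.

teal-key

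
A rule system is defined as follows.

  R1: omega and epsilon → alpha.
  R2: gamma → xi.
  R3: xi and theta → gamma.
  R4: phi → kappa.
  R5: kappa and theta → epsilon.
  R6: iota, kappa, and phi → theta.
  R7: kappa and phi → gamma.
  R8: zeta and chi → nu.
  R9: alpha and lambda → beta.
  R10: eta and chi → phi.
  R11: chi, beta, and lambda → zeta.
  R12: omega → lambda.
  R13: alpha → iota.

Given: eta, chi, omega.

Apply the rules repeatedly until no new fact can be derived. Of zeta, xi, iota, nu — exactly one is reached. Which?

eta and chi hold, so phi follows (R10).
From phi, R4 gives kappa.
From kappa and phi, R7 gives gamma.
gamma holds, so xi follows (R2).
nu would need zeta and chi (R8), but zeta is never established. iota would need alpha (R13), but alpha is never established. zeta would need chi, beta, and lambda (R11), but beta is never established.

xi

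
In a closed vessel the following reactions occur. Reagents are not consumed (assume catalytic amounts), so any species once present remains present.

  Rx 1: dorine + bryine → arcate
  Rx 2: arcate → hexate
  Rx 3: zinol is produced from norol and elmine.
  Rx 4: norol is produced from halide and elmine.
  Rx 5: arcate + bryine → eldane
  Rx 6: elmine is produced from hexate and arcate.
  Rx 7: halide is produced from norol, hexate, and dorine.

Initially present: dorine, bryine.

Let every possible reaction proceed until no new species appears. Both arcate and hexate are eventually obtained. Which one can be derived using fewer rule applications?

arcate

arcate: dorine and bryine present → arcate forms (Rx 1). [1 rule application]
hexate: dorine and bryine present → arcate forms (Rx 1). arcate present → hexate forms (Rx 2). [2 rule applications]
arcate needs fewer.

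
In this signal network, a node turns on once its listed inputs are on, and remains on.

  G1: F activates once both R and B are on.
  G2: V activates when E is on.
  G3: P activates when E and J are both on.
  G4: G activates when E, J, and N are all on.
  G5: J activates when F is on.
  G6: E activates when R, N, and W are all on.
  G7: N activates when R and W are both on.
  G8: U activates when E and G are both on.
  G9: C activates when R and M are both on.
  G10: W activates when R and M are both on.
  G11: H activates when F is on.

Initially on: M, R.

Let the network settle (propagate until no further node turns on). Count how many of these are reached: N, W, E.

G10: R and M on → W on.
G7: R and W on → N on.
R, N, and W are on, so E activates (G6).
N: reached.
W: reached.
E: reached.
All 3 are reached.

3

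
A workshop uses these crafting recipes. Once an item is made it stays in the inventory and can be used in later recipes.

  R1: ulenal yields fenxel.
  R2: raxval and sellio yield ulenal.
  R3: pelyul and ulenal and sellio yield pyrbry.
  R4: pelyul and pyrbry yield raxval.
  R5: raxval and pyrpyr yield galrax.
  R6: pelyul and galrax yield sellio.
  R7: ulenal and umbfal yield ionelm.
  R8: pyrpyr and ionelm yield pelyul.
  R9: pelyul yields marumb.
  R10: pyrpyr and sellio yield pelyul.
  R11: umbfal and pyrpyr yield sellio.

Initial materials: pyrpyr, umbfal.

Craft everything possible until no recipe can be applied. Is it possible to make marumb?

umbfal and pyrpyr → sellio (R11).
pyrpyr and sellio → pelyul (R10).
Using R9, pelyul makes marumb.

Yes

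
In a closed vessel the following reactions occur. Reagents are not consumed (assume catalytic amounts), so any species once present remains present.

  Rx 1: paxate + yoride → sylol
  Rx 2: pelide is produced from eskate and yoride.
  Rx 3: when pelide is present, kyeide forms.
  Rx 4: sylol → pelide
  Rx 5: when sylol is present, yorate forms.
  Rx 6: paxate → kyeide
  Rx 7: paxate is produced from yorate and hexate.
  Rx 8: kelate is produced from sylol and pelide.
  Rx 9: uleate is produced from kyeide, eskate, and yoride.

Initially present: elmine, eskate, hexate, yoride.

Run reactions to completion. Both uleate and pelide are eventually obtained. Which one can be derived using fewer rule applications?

pelide: eskate and yoride present → pelide forms (Rx 2). [1 rule application]
uleate: eskate and yoride present → pelide forms (Rx 2). pelide present → kyeide forms (Rx 3). kyeide, eskate, and yoride present → uleate forms (Rx 9). [3 rule applications]
pelide needs fewer.

pelide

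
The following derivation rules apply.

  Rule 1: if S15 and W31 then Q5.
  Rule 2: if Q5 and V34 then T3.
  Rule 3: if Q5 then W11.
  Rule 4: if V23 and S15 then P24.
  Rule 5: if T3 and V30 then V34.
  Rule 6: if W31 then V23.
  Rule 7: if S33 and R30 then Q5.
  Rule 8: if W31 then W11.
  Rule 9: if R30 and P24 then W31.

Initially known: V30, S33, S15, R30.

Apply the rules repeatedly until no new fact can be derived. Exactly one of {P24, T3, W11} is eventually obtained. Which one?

W11

From S33 and R30, Rule 7 gives Q5.
Q5 holds, so W11 follows (Rule 3).
P24 would need V23 and S15 (Rule 4), but V23 is never established. T3 would need Q5 and V34 (Rule 2), but V34 is never established.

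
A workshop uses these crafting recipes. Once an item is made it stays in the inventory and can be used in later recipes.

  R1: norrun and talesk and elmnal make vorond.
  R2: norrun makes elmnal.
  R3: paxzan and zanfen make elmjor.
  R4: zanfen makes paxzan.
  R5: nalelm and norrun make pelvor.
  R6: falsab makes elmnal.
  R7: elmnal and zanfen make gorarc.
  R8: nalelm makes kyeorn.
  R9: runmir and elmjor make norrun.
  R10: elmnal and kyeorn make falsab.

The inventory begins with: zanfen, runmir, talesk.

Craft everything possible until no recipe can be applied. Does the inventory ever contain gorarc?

Using R4, zanfen makes paxzan.
paxzan and zanfen → elmjor (R3).
runmir and elmjor → norrun (R9).
norrun → elmnal (R2).
elmnal and zanfen → gorarc (R7).

Yes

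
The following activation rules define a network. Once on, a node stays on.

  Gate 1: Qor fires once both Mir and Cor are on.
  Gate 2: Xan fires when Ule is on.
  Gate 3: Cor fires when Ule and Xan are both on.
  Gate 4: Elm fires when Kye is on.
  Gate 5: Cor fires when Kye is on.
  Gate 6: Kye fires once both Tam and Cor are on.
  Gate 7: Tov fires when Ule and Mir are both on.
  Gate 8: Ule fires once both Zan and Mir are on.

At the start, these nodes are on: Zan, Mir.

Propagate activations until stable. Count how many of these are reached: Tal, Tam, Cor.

1

Zan and Mir are on, so Ule fires (Gate 8).
Ule is on, so Xan fires (Gate 2).
Ule and Xan are on, so Cor fires (Gate 3).
No rule produces Tal, and it is not given.
No rule produces Tam, and it is not given.
Cor: reached.
Reached: Cor — 1 of the 3.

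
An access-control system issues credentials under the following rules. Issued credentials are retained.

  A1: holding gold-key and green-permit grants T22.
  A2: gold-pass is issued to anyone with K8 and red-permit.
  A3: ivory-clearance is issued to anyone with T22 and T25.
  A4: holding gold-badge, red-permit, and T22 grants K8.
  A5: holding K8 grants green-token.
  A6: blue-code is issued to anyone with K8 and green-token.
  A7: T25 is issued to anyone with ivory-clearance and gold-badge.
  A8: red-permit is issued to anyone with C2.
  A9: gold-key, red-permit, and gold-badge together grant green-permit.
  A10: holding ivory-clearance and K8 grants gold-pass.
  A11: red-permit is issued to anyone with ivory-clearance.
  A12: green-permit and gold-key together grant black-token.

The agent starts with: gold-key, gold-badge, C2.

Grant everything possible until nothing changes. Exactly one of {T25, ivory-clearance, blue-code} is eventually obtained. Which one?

Holding C2 grants red-permit (A8).
Holding gold-key, red-permit, and gold-badge grants green-permit (A9).
Holding gold-key and green-permit grants T22 (A1).
Holding gold-badge, red-permit, and T22 grants K8 (A4).
Holding K8 grants green-token (A5).
Holding K8 and green-token grants blue-code (A6).
ivory-clearance would need T22 and T25 (A3), but T25 is never granted. T25 would need ivory-clearance and gold-badge (A7), but ivory-clearance is never granted.

blue-code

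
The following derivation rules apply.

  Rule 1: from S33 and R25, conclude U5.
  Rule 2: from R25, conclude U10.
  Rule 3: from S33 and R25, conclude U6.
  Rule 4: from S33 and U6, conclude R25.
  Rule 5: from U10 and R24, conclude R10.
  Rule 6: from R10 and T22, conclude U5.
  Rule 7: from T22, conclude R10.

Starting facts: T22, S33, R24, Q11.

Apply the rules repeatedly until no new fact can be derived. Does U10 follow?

No

U10 would need R25 (Rule 2), but R25 is never established.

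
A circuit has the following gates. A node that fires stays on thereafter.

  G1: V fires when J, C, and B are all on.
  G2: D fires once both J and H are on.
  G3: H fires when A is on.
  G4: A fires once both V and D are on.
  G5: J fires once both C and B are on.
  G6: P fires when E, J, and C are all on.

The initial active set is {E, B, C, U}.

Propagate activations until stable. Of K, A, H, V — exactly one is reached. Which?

G5: C and B on → J on.
G1: J, C, and B on → V on.
A would need V and D (G4), but D never turns on. No rule produces K, and it is not given. H would need A (G3), but A never turns on.

V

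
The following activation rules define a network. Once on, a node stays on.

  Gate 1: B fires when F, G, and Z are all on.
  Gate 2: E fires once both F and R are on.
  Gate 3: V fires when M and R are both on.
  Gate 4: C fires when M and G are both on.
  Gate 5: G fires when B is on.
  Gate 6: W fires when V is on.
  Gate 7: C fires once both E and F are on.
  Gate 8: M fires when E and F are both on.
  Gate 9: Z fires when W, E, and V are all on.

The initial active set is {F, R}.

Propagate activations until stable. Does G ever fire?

No

G would need B (Gate 5), but B never turns on.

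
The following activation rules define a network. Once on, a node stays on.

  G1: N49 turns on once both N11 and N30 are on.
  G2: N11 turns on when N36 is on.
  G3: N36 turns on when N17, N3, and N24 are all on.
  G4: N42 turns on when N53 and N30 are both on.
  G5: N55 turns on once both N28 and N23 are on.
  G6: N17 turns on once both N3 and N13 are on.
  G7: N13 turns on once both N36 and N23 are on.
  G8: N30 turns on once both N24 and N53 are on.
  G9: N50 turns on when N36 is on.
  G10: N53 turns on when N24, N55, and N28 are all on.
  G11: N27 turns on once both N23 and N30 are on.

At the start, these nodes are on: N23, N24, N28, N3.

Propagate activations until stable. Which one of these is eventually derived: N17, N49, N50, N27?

N28 and N23 are on, so N55 turns on (G5).
N24, N55, and N28 are on, so N53 turns on (G10).
N24 and N53 are on, so N30 turns on (G8).
G11: N23 and N30 on → N27 on.
N50 would need N36 (G9), but N36 never turns on. N17 would need N3 and N13 (G6), but N13 never turns on. N49 would need N11 and N30 (G1), but N11 never turns on.

N27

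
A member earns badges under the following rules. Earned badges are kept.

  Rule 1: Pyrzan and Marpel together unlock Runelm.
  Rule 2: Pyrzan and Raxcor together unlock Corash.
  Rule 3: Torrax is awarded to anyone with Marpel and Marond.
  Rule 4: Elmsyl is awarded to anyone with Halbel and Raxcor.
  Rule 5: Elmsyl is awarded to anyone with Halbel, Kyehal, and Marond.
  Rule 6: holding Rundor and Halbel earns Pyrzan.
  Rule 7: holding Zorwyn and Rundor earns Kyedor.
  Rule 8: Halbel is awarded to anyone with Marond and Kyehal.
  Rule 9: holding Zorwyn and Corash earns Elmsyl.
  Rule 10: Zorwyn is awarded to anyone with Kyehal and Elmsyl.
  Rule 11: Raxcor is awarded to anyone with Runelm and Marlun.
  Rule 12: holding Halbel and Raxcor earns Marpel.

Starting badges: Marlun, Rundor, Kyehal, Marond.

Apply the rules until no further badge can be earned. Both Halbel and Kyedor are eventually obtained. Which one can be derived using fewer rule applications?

Halbel: With Marond and Kyehal, Halbel is earned (Rule 8). [1 rule application]
Kyedor: With Marond and Kyehal, Halbel is earned (Rule 8). With Halbel, Kyehal, and Marond, Elmsyl is earned (Rule 5). With Kyehal and Elmsyl, Zorwyn is earned (Rule 10). With Zorwyn and Rundor, Kyedor is earned (Rule 7). [4 rule applications]
Halbel needs fewer.

Halbel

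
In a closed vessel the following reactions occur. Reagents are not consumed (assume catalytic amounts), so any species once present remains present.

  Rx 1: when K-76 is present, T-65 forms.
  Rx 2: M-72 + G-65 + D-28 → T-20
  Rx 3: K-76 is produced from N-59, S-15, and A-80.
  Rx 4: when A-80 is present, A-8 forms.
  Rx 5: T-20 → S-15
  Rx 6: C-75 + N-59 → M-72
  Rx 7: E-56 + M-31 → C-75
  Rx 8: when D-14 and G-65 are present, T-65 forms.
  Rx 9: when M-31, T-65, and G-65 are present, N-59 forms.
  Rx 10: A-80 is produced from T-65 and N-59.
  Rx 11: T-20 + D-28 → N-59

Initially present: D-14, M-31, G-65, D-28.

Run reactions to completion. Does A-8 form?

Yes

D-14 and G-65 present → T-65 forms (Rx 8).
M-31, T-65, and G-65 present → N-59 forms (Rx 9).
T-65 and N-59 present → A-80 forms (Rx 10).
A-80 present → A-8 forms (Rx 4).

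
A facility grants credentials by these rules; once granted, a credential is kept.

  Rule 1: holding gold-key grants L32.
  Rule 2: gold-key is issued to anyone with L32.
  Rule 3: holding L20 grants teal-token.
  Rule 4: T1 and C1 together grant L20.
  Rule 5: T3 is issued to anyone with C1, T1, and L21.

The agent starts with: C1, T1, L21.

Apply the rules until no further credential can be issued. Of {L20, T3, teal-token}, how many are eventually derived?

Holding C1, T1, and L21 grants T3 (Rule 5).
Holding T1 and C1 grants L20 (Rule 4).
Holding L20 grants teal-token (Rule 3).
L20: reached.
T3: reached.
teal-token: reached.
All 3 are reached.

3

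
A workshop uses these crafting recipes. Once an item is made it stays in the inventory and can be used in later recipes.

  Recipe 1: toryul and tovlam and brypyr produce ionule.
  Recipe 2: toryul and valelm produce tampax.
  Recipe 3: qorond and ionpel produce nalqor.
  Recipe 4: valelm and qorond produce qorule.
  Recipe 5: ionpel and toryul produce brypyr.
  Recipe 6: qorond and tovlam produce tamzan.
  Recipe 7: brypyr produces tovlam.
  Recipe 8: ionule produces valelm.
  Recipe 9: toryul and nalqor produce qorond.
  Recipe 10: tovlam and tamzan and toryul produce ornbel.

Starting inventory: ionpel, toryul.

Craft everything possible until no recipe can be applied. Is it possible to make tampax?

ionpel and toryul → brypyr (Recipe 5).
Using Recipe 7, brypyr makes tovlam.
Using Recipe 1, toryul, tovlam, and brypyr make ionule.
ionule → valelm (Recipe 8).
Using Recipe 2, toryul and valelm make tampax.

Yes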